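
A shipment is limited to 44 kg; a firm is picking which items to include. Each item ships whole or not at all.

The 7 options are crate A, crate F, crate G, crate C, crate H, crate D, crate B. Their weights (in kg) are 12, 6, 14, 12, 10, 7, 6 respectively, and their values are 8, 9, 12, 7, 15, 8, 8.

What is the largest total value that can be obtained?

52

Allowing fractional choices, the relaxed optimum would be about 52.7, but items are indivisible.
crate F + crate C + crate H + crate D + crate B: weight 6 + 12 + 10 + 7 + 6 = 41 ≤ 44, value 9 + 7 + 15 + 8 + 8 = 47.
crate A + crate F + crate H + crate D + crate B: weight 12 + 6 + 10 + 7 + 6 = 41 ≤ 44, value 8 + 9 + 15 + 8 + 8 = 48.
crate F + crate G + crate H + crate D + crate B: weight 6 + 14 + 10 + 7 + 6 = 43 ≤ 44, value 9 + 12 + 15 + 8 + 8 = 52.
Best is crate F, crate G, crate H, crate D, and crate B with total value 52.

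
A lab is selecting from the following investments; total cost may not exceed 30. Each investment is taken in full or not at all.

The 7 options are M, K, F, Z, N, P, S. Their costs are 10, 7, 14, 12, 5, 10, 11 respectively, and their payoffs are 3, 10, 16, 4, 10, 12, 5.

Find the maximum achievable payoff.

38

Allowing fractional choices, the relaxed optimum would be about 41.1, but investments are indivisible.
F + N + P: cost 14 + 5 + 10 = 29 ≤ 30, payoff 16 + 10 + 12 = 38.
K + F + N: cost 7 + 14 + 5 = 26 ≤ 30, payoff 10 + 16 + 10 = 36.
Best is F, N, and P with total payoff 38.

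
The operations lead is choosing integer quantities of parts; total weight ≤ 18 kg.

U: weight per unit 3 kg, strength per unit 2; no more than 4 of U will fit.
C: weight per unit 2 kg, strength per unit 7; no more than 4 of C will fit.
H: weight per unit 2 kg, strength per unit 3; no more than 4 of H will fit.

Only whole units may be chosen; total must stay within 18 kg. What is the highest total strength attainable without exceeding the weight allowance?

40

1×U, 4×C, and 3×H: weight 17 ≤ 18, strength 1·2 + 4·7 + 3·3 = 39.
4×C and 4×H: weight 16 ≤ 18, strength 4·7 + 4·3 = 40.
Best is 40.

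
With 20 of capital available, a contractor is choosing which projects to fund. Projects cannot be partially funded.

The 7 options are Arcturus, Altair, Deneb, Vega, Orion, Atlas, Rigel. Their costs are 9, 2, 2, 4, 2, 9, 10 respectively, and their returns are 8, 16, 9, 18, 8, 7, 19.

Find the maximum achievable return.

70

Altair + Deneb + Vega + Orion + Rigel: cost 2 + 2 + 4 + 2 + 10 = 20 ≤ 20, return 16 + 9 + 18 + 8 + 19 = 70.
Altair + Vega + Orion + Rigel: cost 2 + 4 + 2 + 10 = 18 ≤ 20, return 16 + 18 + 8 + 19 = 61.
Altair + Deneb + Vega + Rigel: cost 2 + 2 + 4 + 10 = 18 ≤ 20, return 16 + 9 + 18 + 19 = 62.
Best is Altair, Deneb, Vega, Orion, and Rigel with total return 70.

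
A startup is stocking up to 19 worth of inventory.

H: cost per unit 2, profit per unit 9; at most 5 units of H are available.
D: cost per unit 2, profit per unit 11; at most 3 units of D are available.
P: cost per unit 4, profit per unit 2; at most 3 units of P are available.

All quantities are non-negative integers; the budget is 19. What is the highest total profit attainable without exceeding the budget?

This is a bounded integer knapsack.
Take 5×H and 3×D: cost 16 ≤ 19, profit 5·9 + 3·11 = 78.
D has the best ratio (11/2) and is taken to its limit of 3; remaining capacity is filled optimally with the others.

78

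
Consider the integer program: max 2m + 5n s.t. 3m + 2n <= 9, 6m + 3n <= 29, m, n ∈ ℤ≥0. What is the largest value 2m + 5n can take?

20

The continuous relaxation peaks at (0, 4.5) with value 22.50; rounding to a feasible lattice point costs some objective.
(m,n)=(0,4): 3·0+2·4=8≤9, 6·0+3·4=12≤29, objective 20.
(m,n)=(1,3): 3·1+2·3=9≤9, 6·1+3·3=15≤29, objective 17.
(m,n)=(0,3): 3·0+2·3=6≤9, 6·0+3·3=9≤29, objective 15.
Maximum is 20 at (m,n)=(0,4).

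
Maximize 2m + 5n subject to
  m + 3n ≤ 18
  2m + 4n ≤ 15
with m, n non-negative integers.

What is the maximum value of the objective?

Relaxing integrality, the LP optimum is 18.75 at (m,n) = (0, 3.75), which is not an integer point.
(m,n)=(1,3) is feasible, giving 17.
(m,n)=(0,3) is feasible, giving 15.
(m,n)=(2,2) is feasible, giving 14.
(m,n)=(1,2) is feasible, giving 12.
Maximum is 17 at (m,n)=(1,3).

17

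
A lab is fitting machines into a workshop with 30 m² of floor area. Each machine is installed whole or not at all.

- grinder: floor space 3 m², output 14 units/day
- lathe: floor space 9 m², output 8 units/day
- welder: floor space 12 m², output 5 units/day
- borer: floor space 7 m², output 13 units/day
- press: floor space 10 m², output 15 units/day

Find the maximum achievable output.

Take grinder, lathe, borer, and press: floor space 3 + 9 + 7 + 10 = 29 ≤ 30, output 14 + 8 + 13 + 15 = 50.
No other feasible combination does better.

50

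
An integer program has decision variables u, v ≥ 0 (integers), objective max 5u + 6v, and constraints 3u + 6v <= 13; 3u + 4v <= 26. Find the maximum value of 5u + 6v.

20

(u,v)=(4,0): 3·4+6·0=12≤13, 3·4+4·0=12≤26, objective 20.
(u,v)=(3,0): 3·3+6·0=9≤13, 3·3+4·0=9≤26, objective 15.
No feasible integer point exceeds 20.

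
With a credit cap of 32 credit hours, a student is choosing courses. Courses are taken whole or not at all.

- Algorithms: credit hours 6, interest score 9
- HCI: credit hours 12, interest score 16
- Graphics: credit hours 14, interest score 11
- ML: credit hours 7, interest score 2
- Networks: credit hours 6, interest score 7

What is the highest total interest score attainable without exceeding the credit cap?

36

This is a 0-1 knapsack instance.
Allowing fractional choices, the relaxed optimum would be about 38.3, but courses are indivisible.
Algorithms + HCI + ML + Networks: credit hours 6 + 12 + 7 + 6 = 31 ≤ 32, interest score 9 + 16 + 2 + 7 = 34.
Algorithms + HCI + Graphics: credit hours 6 + 12 + 14 = 32 ≤ 32, interest score 9 + 16 + 11 = 36.
Best is Algorithms, HCI, and Graphics with total interest score 36.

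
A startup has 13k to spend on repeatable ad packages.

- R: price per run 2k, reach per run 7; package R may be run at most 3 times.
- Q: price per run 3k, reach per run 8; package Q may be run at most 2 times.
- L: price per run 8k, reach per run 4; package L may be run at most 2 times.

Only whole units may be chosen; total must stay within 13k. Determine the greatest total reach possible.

37

This is a bounded integer knapsack.
Take 3×R and 2×Q: price 12 ≤ 13, reach 3·7 + 2·8 = 37.
R has the best ratio (7/2) and is taken to its limit of 3; remaining capacity is filled optimally with the others.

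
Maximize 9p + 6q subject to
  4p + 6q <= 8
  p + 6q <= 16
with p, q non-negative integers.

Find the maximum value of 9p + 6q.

18

(p,q)=(2,0): 4·2+6·0=8≤8, 1·2+6·0=2≤16, objective 18.
(p,q)=(1,0): 4·1+6·0=4≤8, 1·1+6·0=1≤16, objective 9.
Maximum is 18 at (p,q)=(2,0).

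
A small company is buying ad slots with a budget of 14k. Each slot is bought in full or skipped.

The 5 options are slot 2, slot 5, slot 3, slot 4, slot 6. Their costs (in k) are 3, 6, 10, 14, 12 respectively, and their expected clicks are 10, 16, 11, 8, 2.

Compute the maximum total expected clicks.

26

Allowing fractional choices, the relaxed optimum would be about 31.5, but ad slots are indivisible.
slot 5: cost 6 ≤ 14, expected clicks 16.
slot 2 + slot 3: cost 3 + 10 = 13 ≤ 14, expected clicks 10 + 11 = 21.
slot 2 + slot 5: cost 3 + 6 = 9 ≤ 14, expected clicks 10 + 16 = 26.
Best is slot 2 and slot 5 with total expected clicks 26.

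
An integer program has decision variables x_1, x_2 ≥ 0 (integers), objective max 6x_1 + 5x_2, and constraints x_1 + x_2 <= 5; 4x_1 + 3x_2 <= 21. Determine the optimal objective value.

(x_1,x_2)=(5,0): 1·5+1·0=5≤5, 4·5+3·0=20≤21, objective 30.
(x_1,x_2)=(4,1): 1·4+1·1=5≤5, 4·4+3·1=19≤21, objective 29.
(x_1,x_2)=(4,0): 1·4+1·0=4≤5, 4·4+3·0=16≤21, objective 24.
The best lattice point is (5,0), giving 30.

30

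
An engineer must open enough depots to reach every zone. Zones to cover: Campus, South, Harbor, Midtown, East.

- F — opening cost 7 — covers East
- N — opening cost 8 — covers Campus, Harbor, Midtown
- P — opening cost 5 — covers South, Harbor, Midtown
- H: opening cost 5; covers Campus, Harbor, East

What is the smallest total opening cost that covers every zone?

Choose P and H: together they cover Campus, South, Harbor, Midtown, East — every zone.
Total opening cost: 5 + 5 = 10.
No cover costs less than 10.

10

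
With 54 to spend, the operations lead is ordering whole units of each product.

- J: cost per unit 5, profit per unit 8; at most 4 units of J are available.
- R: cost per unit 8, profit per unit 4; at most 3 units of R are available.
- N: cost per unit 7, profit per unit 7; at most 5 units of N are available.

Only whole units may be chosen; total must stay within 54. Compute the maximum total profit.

This is a bounded integer knapsack.
J has the best ratio (8/5); taking only J gives at most 4×8 = 32 (stopped by the supply cap of 4).
Mixing does better — 4×J and 4×N: cost 48 ≤ 54, profit 4·8 + 4·7 = 60.

60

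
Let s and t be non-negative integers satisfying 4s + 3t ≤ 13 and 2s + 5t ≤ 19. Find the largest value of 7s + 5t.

22

(s,t)=(1,3): 4·1+3·3=13≤13, 2·1+5·3=17≤19, objective 22.
(s,t)=(3,0): 4·3+3·0=12≤13, 2·3+5·0=6≤19, objective 21.
(s,t)=(2,1): 4·2+3·1=11≤13, 2·2+5·1=9≤19, objective 19.
No feasible integer point exceeds 22.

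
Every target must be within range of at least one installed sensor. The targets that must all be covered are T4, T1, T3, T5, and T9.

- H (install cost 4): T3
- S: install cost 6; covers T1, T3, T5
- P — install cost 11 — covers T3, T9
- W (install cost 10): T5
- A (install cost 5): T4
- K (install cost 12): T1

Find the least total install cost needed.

Choose S, P, and A: together they cover T4, T1, T3, T5, T9 — every target.
Total install cost: 6 + 11 + 5 = 22.
No cover costs less than 22.

22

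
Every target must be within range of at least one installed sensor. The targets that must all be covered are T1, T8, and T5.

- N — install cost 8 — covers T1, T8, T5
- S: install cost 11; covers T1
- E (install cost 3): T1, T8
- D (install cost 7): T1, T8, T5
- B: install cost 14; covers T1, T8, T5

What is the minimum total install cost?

This is a weighted set-cover instance.
The greedy cost-per-new-target heuristic would pick E and D for 10, but a cheaper cover exists.
D alone covers T1, T8, T5 — every target.
Total install cost: 7.
No cover costs less than 7.

7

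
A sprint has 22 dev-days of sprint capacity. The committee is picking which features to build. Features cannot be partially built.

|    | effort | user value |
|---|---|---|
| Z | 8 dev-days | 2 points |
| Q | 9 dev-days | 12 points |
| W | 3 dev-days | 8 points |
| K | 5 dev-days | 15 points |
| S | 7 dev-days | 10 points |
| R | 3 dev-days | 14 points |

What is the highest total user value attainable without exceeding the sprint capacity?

49

Allowing fractional choices, the relaxed optimum would be about 52.3, but features are indivisible.
Q + W + K + R: effort 9 + 3 + 5 + 3 = 20 ≤ 22, user value 12 + 8 + 15 + 14 = 49.
W + K + S + R: effort 3 + 5 + 7 + 3 = 18 ≤ 22, user value 8 + 15 + 10 + 14 = 47.
Q + W + S + R: effort 9 + 3 + 7 + 3 = 22 ≤ 22, user value 12 + 8 + 10 + 14 = 44.
Best is Q, W, K, and R with total user value 49.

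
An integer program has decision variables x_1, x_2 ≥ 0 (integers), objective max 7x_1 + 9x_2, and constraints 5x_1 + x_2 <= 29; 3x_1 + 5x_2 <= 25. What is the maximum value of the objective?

The continuous relaxation peaks at (5.45, 1.73) with value 53.73; rounding to a feasible lattice point costs some objective.
(x_1,x_2)=(5,2): 5·5+1·2=27≤29, 3·5+5·2=25≤25, objective 53.
(x_1,x_2)=(4,2): 5·4+1·2=22≤29, 3·4+5·2=22≤25, objective 46.
(x_1,x_2)=(5,1): 5·5+1·1=26≤29, 3·5+5·1=20≤25, objective 44.
The best lattice point is (5,2), giving 53.

53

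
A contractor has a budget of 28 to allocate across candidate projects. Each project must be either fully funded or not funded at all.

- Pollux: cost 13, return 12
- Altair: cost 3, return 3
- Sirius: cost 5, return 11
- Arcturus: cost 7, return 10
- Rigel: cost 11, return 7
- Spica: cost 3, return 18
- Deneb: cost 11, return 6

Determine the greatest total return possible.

Take Pollux, Sirius, Arcturus, and Spica: cost 13 + 5 + 7 + 3 = 28 ≤ 28, return 12 + 11 + 10 + 18 = 51.
No other feasible combination does better.

51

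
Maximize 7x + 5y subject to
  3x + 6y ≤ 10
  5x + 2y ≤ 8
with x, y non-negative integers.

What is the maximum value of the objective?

12

Relaxing integrality, the LP optimum is 13.58 at (x,y) = (1.17, 1.08), which is not an integer point.
(x,y)=(1,1): 3·1+6·1=9≤10, 5·1+2·1=7≤8, objective 12.
(x,y)=(1,0): 3·1+6·0=3≤10, 5·1+2·0=5≤8, objective 7.
(x,y)=(0,1): 3·0+6·1=6≤10, 5·0+2·1=2≤8, objective 5.
Maximum is 12 at (x,y)=(1,1).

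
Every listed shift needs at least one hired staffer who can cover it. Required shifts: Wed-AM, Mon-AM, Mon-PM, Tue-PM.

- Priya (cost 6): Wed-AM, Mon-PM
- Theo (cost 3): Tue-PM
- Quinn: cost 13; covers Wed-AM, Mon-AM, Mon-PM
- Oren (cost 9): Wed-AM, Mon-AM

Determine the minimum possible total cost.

This is a weighted set-cover instance.
The greedy cost-per-new-shift heuristic would pick Priya, Theo, and Oren for 18, but a cheaper cover exists.
Choose Theo and Quinn: together they cover Wed-AM, Mon-AM, Mon-PM, Tue-PM — every shift.
Total cost: 3 + 13 = 16.
No cover costs less than 16.

16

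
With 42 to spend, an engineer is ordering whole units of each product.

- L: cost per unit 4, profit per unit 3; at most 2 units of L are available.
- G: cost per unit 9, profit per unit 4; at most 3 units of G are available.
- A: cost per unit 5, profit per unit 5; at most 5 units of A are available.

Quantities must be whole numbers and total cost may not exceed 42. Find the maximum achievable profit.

35

A has the best ratio (5/5); taking only A gives at most 5×5 = 25 (stopped by the supply cap of 5).
Mixing does better — 2×L, 1×G, and 5×A: cost 42 ≤ 42, profit 2·3 + 1·4 + 5·5 = 35.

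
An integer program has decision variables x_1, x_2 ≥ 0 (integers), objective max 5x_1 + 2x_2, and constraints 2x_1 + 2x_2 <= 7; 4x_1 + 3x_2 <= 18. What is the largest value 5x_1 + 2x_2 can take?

Relaxing integrality, the LP optimum is 17.50 at (x_1,x_2) = (3.5, 0), which is not an integer point.
(x_1,x_2)=(3,0): 2·3+2·0=6≤7, 4·3+3·0=12≤18, objective 15.
(x_1,x_2)=(2,1): 2·2+2·1=6≤7, 4·2+3·1=11≤18, objective 12.
(x_1,x_2)=(2,0): 2·2+2·0=4≤7, 4·2+3·0=8≤18, objective 10.
The best lattice point is (3,0), giving 15.

15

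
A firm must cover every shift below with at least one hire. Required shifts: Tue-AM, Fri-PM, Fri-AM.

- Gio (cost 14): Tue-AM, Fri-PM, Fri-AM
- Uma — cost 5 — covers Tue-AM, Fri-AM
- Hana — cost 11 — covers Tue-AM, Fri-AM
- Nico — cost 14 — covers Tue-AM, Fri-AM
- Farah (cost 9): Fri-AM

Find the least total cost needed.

This is a weighted set-cover instance.
The greedy cost-per-new-shift heuristic would pick Uma and Gio for 19, but a cheaper cover exists.
Gio alone covers Tue-AM, Fri-PM, Fri-AM — every shift.
Total cost: 14.
No cover costs less than 14.

14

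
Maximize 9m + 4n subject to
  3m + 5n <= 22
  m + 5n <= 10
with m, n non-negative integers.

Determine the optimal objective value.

(m,n)=(7,0): 3·7+5·0=21≤22, 1·7+5·0=7≤10, objective 63.
(m,n)=(6,0): 3·6+5·0=18≤22, 1·6+5·0=6≤10, objective 54.
The best lattice point is (7,0), giving 63.

63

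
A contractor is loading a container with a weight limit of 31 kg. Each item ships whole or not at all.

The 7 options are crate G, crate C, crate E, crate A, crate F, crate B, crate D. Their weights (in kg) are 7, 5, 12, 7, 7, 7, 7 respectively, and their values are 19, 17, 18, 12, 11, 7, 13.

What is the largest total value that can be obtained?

67

Allowing fractional choices, the relaxed optimum would be about 68.9, but items are indivisible.
crate G + crate C + crate E + crate A: weight 7 + 5 + 12 + 7 = 31 ≤ 31, value 19 + 17 + 18 + 12 = 66.
crate G + crate C + crate E + crate D: weight 7 + 5 + 12 + 7 = 31 ≤ 31, value 19 + 17 + 18 + 13 = 67.
Best is crate G, crate C, crate E, and crate D with total value 67.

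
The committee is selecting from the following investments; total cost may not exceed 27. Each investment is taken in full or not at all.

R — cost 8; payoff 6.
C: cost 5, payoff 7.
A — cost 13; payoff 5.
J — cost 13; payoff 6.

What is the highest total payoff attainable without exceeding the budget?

19

This is a 0-1 knapsack instance.
Allowing fractional choices, the relaxed optimum would be about 19.4, but investments are indivisible.
R + C + A: cost 8 + 5 + 13 = 26 ≤ 27, payoff 6 + 7 + 5 = 18.
R + C + J: cost 8 + 5 + 13 = 26 ≤ 27, payoff 6 + 7 + 6 = 19.
R + C: cost 8 + 5 = 13 ≤ 27, payoff 6 + 7 = 13.
Best is R, C, and J with total payoff 19.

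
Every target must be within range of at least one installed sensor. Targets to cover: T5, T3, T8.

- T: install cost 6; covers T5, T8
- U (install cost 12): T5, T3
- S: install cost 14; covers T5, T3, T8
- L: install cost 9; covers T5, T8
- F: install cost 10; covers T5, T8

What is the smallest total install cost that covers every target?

This is an integer covering problem.
The greedy cost-per-new-target heuristic would pick T and U for 18, but a cheaper cover exists.
S alone covers T5, T3, T8 — every target.
Total install cost: 14.
No cover costs less than 14.

14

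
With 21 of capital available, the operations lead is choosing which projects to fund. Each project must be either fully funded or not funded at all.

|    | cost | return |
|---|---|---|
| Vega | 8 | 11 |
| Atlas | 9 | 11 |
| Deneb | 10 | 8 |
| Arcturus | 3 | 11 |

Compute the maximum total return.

This is an integer program with binary decision variables.
Vega + Deneb + Arcturus: cost 8 + 10 + 3 = 21 ≤ 21, return 11 + 8 + 11 = 30.
Vega + Atlas + Arcturus: cost 8 + 9 + 3 = 20 ≤ 21, return 11 + 11 + 11 = 33.
Best is Vega, Atlas, and Arcturus with total return 33.

33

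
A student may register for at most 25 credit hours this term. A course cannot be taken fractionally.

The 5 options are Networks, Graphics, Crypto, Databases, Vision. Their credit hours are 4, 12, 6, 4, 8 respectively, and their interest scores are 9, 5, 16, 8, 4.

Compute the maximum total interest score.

Treat it as a binary knapsack problem.
Allowing fractional choices, the relaxed optimum would be about 38.2, but courses are indivisible.
Networks + Crypto + Databases: credit hours 4 + 6 + 4 = 14 ≤ 25, interest score 9 + 16 + 8 = 33.
Networks + Crypto + Databases + Vision: credit hours 4 + 6 + 4 + 8 = 22 ≤ 25, interest score 9 + 16 + 8 + 4 = 37.
Networks + Graphics + Crypto: credit hours 4 + 12 + 6 = 22 ≤ 25, interest score 9 + 5 + 16 = 30.
Best is Networks, Crypto, Databases, and Vision with total interest score 37.

37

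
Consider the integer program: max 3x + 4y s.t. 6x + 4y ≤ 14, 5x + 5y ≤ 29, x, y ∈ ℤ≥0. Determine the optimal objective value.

The continuous relaxation peaks at (0, 3.5) with value 14.00; rounding to a feasible lattice point costs some objective.
(x,y)=(0,3): 6·0+4·3=12≤14, 5·0+5·3=15≤29, objective 12.
(x,y)=(1,2): 6·1+4·2=14≤14, 5·1+5·2=15≤29, objective 11.
(x,y)=(0,2): 6·0+4·2=8≤14, 5·0+5·2=10≤29, objective 8.
The best lattice point is (0,3), giving 12.

12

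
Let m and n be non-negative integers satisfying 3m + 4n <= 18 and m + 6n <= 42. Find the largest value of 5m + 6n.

30

(m,n)=(6,0) is feasible, giving 30.
(m,n)=(5,0) is feasible, giving 25.
Maximum is 30 at (m,n)=(6,0).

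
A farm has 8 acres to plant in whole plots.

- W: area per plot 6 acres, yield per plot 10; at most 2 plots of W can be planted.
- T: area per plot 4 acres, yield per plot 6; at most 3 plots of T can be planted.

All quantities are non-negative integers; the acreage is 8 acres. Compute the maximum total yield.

W has the best ratio (10/6); taking only W gives at most 1×10 = 10 (stopped by the area limit).
Mixing does better — 2×T: area 8 ≤ 8, yield 2·6 = 12.

12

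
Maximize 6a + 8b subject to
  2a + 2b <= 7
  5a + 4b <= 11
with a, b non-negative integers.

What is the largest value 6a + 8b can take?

The continuous relaxation peaks at (0, 2.75) with value 22.00; rounding to a feasible lattice point costs some objective.
(a,b)=(0,2): 2·0+2·2=4≤7, 5·0+4·2=8≤11, objective 16.
(a,b)=(1,1): 2·1+2·1=4≤7, 5·1+4·1=9≤11, objective 14.
(a,b)=(0,1): 2·0+2·1=2≤7, 5·0+4·1=4≤11, objective 8.
Maximum is 16 at (a,b)=(0,2).

16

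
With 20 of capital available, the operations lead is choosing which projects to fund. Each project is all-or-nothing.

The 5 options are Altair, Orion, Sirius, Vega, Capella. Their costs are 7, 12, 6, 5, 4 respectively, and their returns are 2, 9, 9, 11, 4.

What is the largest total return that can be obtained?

Altair + Sirius + Vega: cost 7 + 6 + 5 = 18 ≤ 20, return 2 + 9 + 11 = 22.
Sirius + Vega + Capella: cost 6 + 5 + 4 = 15 ≤ 20, return 9 + 11 + 4 = 24.
Best is Sirius, Vega, and Capella with total return 24.

24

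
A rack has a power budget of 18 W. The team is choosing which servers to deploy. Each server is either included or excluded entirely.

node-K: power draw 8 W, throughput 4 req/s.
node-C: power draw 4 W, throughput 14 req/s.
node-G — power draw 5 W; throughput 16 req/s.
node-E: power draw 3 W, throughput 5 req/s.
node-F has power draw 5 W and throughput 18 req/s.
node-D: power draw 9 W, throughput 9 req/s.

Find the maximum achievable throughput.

53

Treat it as a binary knapsack problem.
Allowing fractional choices, the relaxed optimum would be about 54.0, but servers are indivisible.
node-C + node-G + node-E + node-F: power draw 4 + 5 + 3 + 5 = 17 ≤ 18, throughput 14 + 16 + 5 + 18 = 53.
node-C + node-F + node-D: power draw 4 + 5 + 9 = 18 ≤ 18, throughput 14 + 18 + 9 = 41.
node-C + node-G + node-F: power draw 4 + 5 + 5 = 14 ≤ 18, throughput 14 + 16 + 18 = 48.
Best is node-C, node-G, node-E, and node-F with total throughput 53.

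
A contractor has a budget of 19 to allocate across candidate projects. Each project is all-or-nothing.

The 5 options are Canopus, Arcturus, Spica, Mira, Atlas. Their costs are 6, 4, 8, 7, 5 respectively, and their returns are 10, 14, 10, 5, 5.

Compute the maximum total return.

34

This is an integer program with binary decision variables.
Canopus + Arcturus + Mira: cost 6 + 4 + 7 = 17 ≤ 19, return 10 + 14 + 5 = 29.
Canopus + Arcturus + Spica: cost 6 + 4 + 8 = 18 ≤ 19, return 10 + 14 + 10 = 34.
Canopus + Arcturus + Atlas: cost 6 + 4 + 5 = 15 ≤ 19, return 10 + 14 + 5 = 29.
Best is Canopus, Arcturus, and Spica with total return 34.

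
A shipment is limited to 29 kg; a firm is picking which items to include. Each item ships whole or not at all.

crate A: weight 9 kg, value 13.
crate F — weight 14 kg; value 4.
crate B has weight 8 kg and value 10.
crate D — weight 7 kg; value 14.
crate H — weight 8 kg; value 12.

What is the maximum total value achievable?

crate A + crate B + crate D: weight 9 + 8 + 7 = 24 ≤ 29, value 13 + 10 + 14 = 37.
crate A + crate D + crate H: weight 9 + 7 + 8 = 24 ≤ 29, value 13 + 14 + 12 = 39.
Best is crate A, crate D, and crate H with total value 39.

39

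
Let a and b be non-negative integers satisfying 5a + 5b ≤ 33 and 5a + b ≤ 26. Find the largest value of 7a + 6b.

41

Relaxing integrality, the LP optimum is 44.45 at (a,b) = (4.85, 1.75), which is not an integer point.
(a,b)=(5,1): 5·5+5·1=30≤33, 5·5+1·1=26≤26, objective 41.
(a,b)=(4,2): 5·4+5·2=30≤33, 5·4+1·2=22≤26, objective 40.
(a,b)=(5,0): 5·5+5·0=25≤33, 5·5+1·0=25≤26, objective 35.
(a,b)=(4,1): 5·4+5·1=25≤33, 5·4+1·1=21≤26, objective 34.
Maximum is 41 at (a,b)=(5,1).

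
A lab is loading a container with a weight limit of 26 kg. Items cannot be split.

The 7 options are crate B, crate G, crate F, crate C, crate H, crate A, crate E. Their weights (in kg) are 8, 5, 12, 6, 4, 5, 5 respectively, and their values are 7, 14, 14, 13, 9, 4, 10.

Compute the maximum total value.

50

Allowing fractional choices, the relaxed optimum would be about 53.0, but items are indivisible.
crate G + crate C + crate H + crate A + crate E: weight 5 + 6 + 4 + 5 + 5 = 25 ≤ 26, value 14 + 13 + 9 + 4 + 10 = 50.
crate G + crate F + crate H + crate E: weight 5 + 12 + 4 + 5 = 26 ≤ 26, value 14 + 14 + 9 + 10 = 47.
Best is crate G, crate C, crate H, crate A, and crate E with total value 50.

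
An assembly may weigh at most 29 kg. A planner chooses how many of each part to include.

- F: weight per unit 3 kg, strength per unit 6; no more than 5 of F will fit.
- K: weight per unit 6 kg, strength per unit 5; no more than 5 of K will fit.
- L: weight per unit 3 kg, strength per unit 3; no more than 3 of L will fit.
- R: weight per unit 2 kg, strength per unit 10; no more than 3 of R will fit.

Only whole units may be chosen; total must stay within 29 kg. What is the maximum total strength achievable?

66

R has the best ratio (10/2); taking only R gives at most 3×10 = 30 (stopped by the supply cap of 3).
Mixing does better — 5×F, 2×L, and 3×R: weight 27 ≤ 29, strength 5·6 + 2·3 + 3·10 = 66.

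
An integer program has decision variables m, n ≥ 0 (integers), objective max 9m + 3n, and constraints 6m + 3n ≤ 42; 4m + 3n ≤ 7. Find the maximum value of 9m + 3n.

12

(m,n)=(1,1): 6·1+3·1=9≤42, 4·1+3·1=7≤7, objective 12.
(m,n)=(1,0): 6·1+3·0=6≤42, 4·1+3·0=4≤7, objective 9.
No feasible integer point exceeds 12.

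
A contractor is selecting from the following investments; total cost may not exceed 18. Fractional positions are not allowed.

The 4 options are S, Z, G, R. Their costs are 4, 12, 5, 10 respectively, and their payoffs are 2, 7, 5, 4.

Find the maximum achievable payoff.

Treat it as a binary knapsack problem.
Z + G: cost 12 + 5 = 17 ≤ 18, payoff 7 + 5 = 12.
G + R: cost 5 + 10 = 15 ≤ 18, payoff 5 + 4 = 9.
S + Z: cost 4 + 12 = 16 ≤ 18, payoff 2 + 7 = 9.
Best is Z and G with total payoff 12.

12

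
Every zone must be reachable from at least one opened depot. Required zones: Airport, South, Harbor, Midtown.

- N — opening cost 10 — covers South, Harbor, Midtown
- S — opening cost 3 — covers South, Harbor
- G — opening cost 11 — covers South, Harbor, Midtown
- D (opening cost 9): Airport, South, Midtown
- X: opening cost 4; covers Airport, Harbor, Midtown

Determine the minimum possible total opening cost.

Choose S and X: together they cover Airport, South, Harbor, Midtown — every zone.
Total opening cost: 3 + 4 = 7.
No cover costs less than 7.

7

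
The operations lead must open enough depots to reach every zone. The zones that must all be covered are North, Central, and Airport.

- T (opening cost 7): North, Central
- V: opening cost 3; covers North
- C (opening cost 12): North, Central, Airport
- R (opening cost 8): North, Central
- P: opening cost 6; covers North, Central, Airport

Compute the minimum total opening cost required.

6

This is an integer covering problem.
P alone covers North, Central, Airport — every zone.
Total opening cost: 6.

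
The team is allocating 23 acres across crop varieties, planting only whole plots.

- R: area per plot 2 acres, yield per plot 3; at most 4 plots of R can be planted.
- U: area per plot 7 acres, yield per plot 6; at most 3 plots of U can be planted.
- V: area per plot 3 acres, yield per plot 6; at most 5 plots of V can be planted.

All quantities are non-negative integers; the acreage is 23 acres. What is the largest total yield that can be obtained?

42

V has the best ratio (6/3); taking only V gives at most 5×6 = 30 (stopped by the supply cap of 5).
Mixing does better — 4×R and 5×V: area 23 ≤ 23, yield 4·3 + 5·6 = 42.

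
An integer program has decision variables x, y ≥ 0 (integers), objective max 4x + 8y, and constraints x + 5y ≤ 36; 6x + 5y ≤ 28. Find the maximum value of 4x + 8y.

(x,y)=(0,5) is feasible, giving 40.
(x,y)=(1,4) is feasible, giving 36.
(x,y)=(0,4) is feasible, giving 32.
No feasible integer point exceeds 40.

40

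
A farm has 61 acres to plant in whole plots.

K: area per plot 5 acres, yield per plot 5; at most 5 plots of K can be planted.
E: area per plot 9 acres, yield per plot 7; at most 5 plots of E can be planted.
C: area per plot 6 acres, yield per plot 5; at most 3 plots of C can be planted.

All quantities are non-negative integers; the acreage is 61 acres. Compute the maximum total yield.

Take 5×K, 2×E, and 3×C: area 61 ≤ 61, yield 5·5 + 2·7 + 3·5 = 54.
K has the best ratio (5/5) and is taken to its limit of 5; remaining capacity is filled optimally with the others.

54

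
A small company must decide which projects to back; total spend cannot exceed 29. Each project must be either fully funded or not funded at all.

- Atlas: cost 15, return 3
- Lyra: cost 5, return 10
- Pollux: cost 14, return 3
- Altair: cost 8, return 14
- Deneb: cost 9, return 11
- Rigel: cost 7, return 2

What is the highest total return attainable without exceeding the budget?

Lyra + Altair + Deneb: cost 5 + 8 + 9 = 22 ≤ 29, return 10 + 14 + 11 = 35.
Lyra + Altair + Deneb + Rigel: cost 5 + 8 + 9 + 7 = 29 ≤ 29, return 10 + 14 + 11 + 2 = 37.
Best is Lyra, Altair, Deneb, and Rigel with total return 37.

37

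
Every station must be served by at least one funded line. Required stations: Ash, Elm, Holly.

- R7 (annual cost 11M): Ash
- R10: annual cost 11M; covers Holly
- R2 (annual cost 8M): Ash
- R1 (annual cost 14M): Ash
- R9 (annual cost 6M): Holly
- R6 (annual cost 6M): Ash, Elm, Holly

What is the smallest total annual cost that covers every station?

This is an integer covering problem.
R6 alone covers Ash, Elm, Holly — every station.
Total annual cost: 6.

6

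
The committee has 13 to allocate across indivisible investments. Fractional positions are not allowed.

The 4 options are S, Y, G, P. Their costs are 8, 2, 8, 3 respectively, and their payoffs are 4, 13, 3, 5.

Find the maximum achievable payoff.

S + Y + P: cost 8 + 2 + 3 = 13 ≤ 13, payoff 4 + 13 + 5 = 22.
Y + G + P: cost 2 + 8 + 3 = 13 ≤ 13, payoff 13 + 3 + 5 = 21.
Best is S, Y, and P with total payoff 22.

22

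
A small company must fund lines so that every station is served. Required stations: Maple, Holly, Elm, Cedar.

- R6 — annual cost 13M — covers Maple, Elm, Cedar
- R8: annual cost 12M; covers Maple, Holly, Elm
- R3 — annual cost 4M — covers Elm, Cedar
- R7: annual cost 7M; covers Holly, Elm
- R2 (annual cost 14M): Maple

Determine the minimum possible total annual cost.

This is a weighted set-cover instance.
Choose R8 and R3: together they cover Maple, Holly, Elm, Cedar — every station.
Total annual cost: 12 + 4 = 16.
No cover costs less than 16.

16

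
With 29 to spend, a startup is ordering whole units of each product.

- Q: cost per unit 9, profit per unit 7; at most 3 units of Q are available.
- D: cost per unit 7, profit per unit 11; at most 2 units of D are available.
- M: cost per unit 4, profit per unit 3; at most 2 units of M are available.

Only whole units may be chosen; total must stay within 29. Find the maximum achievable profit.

D has the best ratio (11/7); taking only D gives at most 2×11 = 22 (stopped by the supply cap of 2).
Mixing does better — 1×Q, 2×D, and 1×M: cost 27 ≤ 29, profit 1·7 + 2·11 + 1·3 = 32.

32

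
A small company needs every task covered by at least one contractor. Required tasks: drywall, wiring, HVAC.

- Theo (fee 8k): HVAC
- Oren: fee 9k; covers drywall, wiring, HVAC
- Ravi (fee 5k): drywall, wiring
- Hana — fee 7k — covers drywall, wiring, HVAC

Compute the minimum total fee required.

Hana alone covers drywall, wiring, HVAC — every task.
Total fee: 7.
No cover costs less than 7.

7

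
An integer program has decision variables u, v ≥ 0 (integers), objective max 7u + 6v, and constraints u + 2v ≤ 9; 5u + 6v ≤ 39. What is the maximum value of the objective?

Relaxing integrality, the LP optimum is 54.60 at (u,v) = (7.8, 0), which is not an integer point.
(u,v)=(7,0) is feasible, giving 49.
(u,v)=(6,1) is feasible, giving 48.
(u,v)=(6,0) is feasible, giving 42.
No feasible integer point exceeds 49.

49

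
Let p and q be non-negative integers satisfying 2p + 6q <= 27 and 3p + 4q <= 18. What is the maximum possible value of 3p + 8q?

32

(p,q)=(0,4): 2·0+6·4=24≤27, 3·0+4·4=16≤18, objective 32.
(p,q)=(1,3): 2·1+6·3=20≤27, 3·1+4·3=15≤18, objective 27.
(p,q)=(0,3): 2·0+6·3=18≤27, 3·0+4·3=12≤18, objective 24.
The best lattice point is (0,4), giving 32.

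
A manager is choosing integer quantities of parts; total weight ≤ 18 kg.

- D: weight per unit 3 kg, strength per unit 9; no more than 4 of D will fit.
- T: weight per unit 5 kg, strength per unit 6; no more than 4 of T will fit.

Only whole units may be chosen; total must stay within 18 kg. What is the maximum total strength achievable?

4×D and 1×T: weight 17 ≤ 18, strength 4·9 + 1·6 = 42.
4×D: weight 12 ≤ 18, strength 4·9 = 36.
Best is 42.

42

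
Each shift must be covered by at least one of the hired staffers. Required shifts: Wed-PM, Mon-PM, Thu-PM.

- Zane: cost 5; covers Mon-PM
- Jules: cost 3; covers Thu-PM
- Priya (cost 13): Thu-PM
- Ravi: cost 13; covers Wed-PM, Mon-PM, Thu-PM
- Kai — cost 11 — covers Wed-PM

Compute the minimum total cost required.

The greedy cost-per-new-shift heuristic would pick Jules, Zane, and Kai for 19, but a cheaper cover exists.
Ravi alone covers Wed-PM, Mon-PM, Thu-PM — every shift.
Total cost: 13.
No cover costs less than 13.

13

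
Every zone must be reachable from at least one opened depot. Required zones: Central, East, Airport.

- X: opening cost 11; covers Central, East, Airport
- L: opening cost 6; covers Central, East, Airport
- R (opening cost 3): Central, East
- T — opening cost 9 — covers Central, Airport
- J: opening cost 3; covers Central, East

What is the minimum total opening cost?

6

L alone covers Central, East, Airport — every zone.
Total opening cost: 6.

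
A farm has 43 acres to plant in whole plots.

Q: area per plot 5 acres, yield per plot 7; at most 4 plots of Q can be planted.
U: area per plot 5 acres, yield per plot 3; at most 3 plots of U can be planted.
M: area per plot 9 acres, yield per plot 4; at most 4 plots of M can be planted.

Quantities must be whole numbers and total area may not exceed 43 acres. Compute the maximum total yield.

39

Take 4×Q, 1×U, and 2×M: area 43 ≤ 43, yield 4·7 + 1·3 + 2·4 = 39.
Q has the best ratio (7/5) and is taken to its limit of 4; remaining capacity is filled optimally with the others.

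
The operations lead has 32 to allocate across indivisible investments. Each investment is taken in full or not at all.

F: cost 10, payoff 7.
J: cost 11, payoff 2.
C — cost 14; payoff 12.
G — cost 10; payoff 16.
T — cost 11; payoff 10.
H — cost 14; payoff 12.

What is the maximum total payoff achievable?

F + G + T: cost 10 + 10 + 11 = 31 ≤ 32, payoff 7 + 16 + 10 = 33.
G + H: cost 10 + 14 = 24 ≤ 32, payoff 16 + 12 = 28.
C + G: cost 14 + 10 = 24 ≤ 32, payoff 12 + 16 = 28.
Best is F, G, and T with total payoff 33.

33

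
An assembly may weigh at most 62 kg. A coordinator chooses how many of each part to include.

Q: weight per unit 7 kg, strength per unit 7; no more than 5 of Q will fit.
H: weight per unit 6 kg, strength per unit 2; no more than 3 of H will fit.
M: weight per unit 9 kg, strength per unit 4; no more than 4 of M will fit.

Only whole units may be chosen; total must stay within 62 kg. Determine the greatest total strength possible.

47

This is a bounded integer knapsack.
5×Q, 1×H, and 2×M: weight 59 ≤ 62, strength 5·7 + 1·2 + 2·4 = 45.
5×Q and 3×M: weight 62 ≤ 62, strength 5·7 + 3·4 = 47.
Best is 47.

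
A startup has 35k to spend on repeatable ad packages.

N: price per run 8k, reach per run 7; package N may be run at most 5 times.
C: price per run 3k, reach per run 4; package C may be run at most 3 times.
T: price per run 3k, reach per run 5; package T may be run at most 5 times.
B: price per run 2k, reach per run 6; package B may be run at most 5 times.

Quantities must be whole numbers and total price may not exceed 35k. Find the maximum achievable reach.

67

B has the best ratio (6/2); taking only B gives at most 5×6 = 30 (stopped by the supply cap of 5).
Mixing does better — 3×C, 5×T, and 5×B: price 34 ≤ 35, reach 3·4 + 5·5 + 5·6 = 67.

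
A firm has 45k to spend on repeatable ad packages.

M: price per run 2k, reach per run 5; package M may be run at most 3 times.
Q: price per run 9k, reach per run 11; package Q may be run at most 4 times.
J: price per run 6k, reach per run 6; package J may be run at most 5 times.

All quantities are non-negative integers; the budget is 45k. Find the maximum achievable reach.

M has the best ratio (5/2); taking only M gives at most 3×5 = 15 (stopped by the supply cap of 3).
Mixing does better — 3×M, 3×Q, and 2×J: price 45 ≤ 45, reach 3·5 + 3·11 + 2·6 = 60.

60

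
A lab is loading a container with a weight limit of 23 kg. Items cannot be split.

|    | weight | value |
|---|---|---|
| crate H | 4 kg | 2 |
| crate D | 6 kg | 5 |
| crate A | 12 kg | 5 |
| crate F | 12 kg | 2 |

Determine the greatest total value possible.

crate H + crate D + crate A: weight 4 + 6 + 12 = 22 ≤ 23, value 2 + 5 + 5 = 12.
crate D + crate A: weight 6 + 12 = 18 ≤ 23, value 5 + 5 = 10.
Best is crate H, crate D, and crate A with total value 12.

12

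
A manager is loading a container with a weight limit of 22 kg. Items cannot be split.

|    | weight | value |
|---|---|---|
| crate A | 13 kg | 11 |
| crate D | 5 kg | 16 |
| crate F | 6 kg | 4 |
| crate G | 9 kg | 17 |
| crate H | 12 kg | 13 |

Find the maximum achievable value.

37

Treat it as a binary knapsack problem.
crate D + crate F + crate G: weight 5 + 6 + 9 = 20 ≤ 22, value 16 + 4 + 17 = 37.
crate G + crate H: weight 9 + 12 = 21 ≤ 22, value 17 + 13 = 30.
crate D + crate G: weight 5 + 9 = 14 ≤ 22, value 16 + 17 = 33.
Best is crate D, crate F, and crate G with total value 37.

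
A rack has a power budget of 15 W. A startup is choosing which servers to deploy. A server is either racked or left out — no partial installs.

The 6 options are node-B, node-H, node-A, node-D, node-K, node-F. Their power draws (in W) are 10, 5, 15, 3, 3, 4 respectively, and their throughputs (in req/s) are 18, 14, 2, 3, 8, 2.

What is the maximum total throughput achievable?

Allowing fractional choices, the relaxed optimum would be about 34.6, but servers are indivisible.
node-B + node-K: power draw 10 + 3 = 13 ≤ 15, throughput 18 + 8 = 26.
node-H + node-D + node-K + node-F: power draw 5 + 3 + 3 + 4 = 15 ≤ 15, throughput 14 + 3 + 8 + 2 = 27.
node-B + node-H: power draw 10 + 5 = 15 ≤ 15, throughput 18 + 14 = 32.
Best is node-B and node-H with total throughput 32.

32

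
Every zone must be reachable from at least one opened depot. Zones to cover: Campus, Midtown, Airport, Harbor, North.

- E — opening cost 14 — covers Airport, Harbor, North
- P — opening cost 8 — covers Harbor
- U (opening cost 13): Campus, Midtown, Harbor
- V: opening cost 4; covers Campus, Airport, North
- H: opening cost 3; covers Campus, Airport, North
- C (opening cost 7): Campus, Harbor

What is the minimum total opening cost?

16

Choose U and H: together they cover Campus, Midtown, Airport, Harbor, North — every zone.
Total opening cost: 13 + 3 = 16.
No cover costs less than 16.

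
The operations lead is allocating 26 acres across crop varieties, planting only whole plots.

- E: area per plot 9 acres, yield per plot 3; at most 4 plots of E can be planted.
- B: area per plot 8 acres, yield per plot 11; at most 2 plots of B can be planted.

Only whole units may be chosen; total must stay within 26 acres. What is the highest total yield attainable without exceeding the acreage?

1×E and 2×B: area 25 ≤ 26, yield 1·3 + 2·11 = 25.
2×B: area 16 ≤ 26, yield 2·11 = 22.
Best is 25.

25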